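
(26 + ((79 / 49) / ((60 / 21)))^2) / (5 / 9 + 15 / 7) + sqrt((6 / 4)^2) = 11.25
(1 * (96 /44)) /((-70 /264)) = -288 /35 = -8.23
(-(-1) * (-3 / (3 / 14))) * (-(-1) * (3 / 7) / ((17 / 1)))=-6 / 17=-0.35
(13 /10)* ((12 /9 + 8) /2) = 91 /15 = 6.07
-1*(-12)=12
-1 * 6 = -6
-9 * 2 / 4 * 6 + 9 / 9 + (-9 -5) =-40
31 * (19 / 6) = 589 / 6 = 98.17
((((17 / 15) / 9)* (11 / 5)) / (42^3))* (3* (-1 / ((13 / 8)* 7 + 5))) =-187 / 272967975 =-0.00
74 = 74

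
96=96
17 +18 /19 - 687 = -12712 /19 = -669.05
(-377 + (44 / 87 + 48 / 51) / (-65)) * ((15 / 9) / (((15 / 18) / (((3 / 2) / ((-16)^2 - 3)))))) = -7249007 / 1621477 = -4.47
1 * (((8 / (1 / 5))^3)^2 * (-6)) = -24576000000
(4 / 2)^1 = 2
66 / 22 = 3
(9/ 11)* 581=5229/ 11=475.36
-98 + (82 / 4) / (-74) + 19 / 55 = -797163 / 8140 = -97.93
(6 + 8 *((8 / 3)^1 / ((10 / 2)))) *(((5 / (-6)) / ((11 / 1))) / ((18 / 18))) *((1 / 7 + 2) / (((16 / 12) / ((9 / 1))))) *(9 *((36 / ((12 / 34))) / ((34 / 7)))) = -8505 / 4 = -2126.25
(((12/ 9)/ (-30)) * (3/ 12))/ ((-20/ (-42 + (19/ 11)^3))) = -49043/ 2395800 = -0.02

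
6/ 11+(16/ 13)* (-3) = -450/ 143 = -3.15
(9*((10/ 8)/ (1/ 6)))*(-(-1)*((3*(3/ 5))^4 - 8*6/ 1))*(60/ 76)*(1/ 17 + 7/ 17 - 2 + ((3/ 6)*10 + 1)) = -3797118/ 425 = -8934.40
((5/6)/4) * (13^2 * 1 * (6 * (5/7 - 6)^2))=1156805/196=5902.07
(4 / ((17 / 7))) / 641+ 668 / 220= 1821339 / 599335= 3.04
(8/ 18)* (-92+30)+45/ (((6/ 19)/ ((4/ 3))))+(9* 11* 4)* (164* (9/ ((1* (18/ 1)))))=293710/ 9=32634.44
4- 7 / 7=3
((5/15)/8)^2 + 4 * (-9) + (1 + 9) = -14975/576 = -26.00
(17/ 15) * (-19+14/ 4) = -527/ 30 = -17.57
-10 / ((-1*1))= 10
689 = 689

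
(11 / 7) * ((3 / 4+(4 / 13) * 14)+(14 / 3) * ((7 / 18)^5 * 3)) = 700138835 / 85975344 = 8.14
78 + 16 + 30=124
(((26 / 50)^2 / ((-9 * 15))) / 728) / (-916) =13 / 4328100000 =0.00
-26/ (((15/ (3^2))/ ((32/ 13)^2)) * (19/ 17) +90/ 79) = -107268096/ 5968505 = -17.97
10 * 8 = 80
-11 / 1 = -11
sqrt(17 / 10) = sqrt(170) / 10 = 1.30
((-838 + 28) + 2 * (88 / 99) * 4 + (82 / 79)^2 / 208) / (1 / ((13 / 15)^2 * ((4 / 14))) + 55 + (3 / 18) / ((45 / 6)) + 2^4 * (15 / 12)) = -152428451695 / 15127722166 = -10.08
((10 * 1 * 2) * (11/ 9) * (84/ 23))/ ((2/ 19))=58520/ 69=848.12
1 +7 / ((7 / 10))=11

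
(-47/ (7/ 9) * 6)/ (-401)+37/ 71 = 284057/ 199297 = 1.43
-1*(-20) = 20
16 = 16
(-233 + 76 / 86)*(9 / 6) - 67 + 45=-31835 / 86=-370.17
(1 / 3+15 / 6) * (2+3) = 85 / 6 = 14.17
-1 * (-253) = 253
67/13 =5.15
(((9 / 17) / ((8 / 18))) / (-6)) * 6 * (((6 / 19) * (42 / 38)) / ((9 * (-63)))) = 9 / 12274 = 0.00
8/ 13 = 0.62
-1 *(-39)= 39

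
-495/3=-165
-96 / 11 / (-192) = 1 / 22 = 0.05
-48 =-48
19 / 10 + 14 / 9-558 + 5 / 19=-947821 / 1710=-554.28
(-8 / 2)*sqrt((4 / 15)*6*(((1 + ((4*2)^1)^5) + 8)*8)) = -32*sqrt(163885) / 5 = -2590.89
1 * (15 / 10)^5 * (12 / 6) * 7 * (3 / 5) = 63.79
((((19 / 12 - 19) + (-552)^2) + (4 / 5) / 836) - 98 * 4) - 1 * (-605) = 3823440787 / 12540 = 304899.58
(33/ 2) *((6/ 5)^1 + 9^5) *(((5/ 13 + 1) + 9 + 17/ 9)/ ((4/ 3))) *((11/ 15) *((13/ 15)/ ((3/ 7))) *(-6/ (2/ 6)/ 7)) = -4275136063/ 125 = -34201088.50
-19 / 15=-1.27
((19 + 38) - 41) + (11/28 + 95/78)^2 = 18.59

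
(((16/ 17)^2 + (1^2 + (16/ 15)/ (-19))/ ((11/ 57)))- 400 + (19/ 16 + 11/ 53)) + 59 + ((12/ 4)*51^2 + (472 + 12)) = 107200484153/ 13478960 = 7953.17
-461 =-461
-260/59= -4.41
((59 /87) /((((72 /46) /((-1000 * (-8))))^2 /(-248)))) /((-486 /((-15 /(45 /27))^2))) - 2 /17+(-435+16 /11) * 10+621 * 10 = 2894890082301038 /3953367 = 732259383.53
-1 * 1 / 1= -1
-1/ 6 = -0.17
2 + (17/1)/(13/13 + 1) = 10.50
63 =63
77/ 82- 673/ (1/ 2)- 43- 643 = -166547/ 82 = -2031.06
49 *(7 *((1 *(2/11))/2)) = 343/11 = 31.18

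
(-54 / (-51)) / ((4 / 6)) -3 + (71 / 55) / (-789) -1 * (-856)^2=-540551380927 / 737715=-732737.41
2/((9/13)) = 26/9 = 2.89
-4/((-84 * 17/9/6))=18/119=0.15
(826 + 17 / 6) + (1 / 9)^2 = 134273 / 162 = 828.85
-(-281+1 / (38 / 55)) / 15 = 3541 / 190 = 18.64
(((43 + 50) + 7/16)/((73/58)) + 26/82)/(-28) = -255021/95776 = -2.66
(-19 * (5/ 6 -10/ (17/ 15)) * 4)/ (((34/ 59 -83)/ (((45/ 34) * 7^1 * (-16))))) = 511624400/ 468469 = 1092.12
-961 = -961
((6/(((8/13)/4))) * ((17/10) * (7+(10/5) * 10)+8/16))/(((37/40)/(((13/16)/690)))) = 9802/4255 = 2.30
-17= -17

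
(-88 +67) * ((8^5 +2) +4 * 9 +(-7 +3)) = -688842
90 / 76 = 45 / 38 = 1.18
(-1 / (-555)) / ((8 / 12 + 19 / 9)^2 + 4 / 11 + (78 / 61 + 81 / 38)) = 688446 / 4390167845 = 0.00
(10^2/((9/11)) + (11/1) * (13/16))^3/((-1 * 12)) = -6737347390103/35831808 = -188027.00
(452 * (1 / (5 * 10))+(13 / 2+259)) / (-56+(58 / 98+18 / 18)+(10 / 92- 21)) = -15470329 / 4243125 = -3.65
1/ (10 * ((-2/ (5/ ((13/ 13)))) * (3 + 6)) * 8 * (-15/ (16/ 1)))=1/ 270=0.00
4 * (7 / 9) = 3.11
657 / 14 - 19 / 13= 8275 / 182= 45.47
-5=-5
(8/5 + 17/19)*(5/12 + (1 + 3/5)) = 9559/1900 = 5.03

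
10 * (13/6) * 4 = 260/3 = 86.67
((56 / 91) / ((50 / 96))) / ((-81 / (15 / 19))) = -128 / 11115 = -0.01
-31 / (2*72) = -31 / 144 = -0.22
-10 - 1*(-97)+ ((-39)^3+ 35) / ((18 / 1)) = -28859 / 9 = -3206.56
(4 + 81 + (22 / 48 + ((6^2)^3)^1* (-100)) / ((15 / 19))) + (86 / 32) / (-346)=-1472218093307 / 249120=-5909674.43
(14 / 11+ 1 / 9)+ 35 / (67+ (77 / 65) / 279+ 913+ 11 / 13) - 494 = -867426576443 / 1760984478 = -492.58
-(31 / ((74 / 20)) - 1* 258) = 9236 / 37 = 249.62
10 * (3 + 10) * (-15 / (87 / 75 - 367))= 24375 / 4573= 5.33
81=81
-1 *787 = -787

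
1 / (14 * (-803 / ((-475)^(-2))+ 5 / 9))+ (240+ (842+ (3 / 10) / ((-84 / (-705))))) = 49515368020337 / 45656572360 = 1084.52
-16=-16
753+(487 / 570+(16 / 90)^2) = 58011527 / 76950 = 753.89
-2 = -2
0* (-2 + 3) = 0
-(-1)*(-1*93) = -93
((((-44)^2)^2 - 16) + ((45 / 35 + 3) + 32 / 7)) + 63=3748151.86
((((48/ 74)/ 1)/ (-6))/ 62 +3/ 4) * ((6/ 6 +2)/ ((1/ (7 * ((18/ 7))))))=92691/ 2294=40.41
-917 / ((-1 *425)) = 917 / 425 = 2.16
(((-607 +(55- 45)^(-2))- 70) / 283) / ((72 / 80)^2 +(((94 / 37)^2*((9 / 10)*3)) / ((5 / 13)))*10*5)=-0.00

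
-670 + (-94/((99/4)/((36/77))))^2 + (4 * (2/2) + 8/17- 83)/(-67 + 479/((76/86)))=-4449763181476/6671186291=-667.01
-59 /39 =-1.51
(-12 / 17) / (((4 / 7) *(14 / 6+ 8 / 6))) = -0.34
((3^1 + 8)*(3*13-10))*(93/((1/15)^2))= 6675075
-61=-61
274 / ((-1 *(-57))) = 274 / 57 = 4.81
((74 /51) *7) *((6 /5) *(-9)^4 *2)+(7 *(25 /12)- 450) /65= 2120636327 /13260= 159927.32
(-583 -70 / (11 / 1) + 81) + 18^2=-2028 / 11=-184.36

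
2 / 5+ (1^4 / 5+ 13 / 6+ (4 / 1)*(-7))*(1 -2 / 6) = -751 / 45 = -16.69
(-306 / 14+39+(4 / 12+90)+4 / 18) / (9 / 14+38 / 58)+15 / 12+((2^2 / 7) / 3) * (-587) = -3663907 / 132804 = -27.59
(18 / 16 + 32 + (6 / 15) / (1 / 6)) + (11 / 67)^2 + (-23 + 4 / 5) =2397477 / 179560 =13.35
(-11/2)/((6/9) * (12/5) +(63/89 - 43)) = 4895/36216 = 0.14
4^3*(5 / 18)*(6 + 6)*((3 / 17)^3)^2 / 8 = 19440 / 24137569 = 0.00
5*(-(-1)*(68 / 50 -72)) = -1766 / 5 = -353.20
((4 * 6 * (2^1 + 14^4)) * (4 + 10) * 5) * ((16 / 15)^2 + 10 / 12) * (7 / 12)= 1113174356 / 15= 74211623.73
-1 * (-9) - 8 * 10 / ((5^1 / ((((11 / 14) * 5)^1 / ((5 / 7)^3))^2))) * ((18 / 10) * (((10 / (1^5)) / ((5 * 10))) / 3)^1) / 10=-1040001 / 78125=-13.31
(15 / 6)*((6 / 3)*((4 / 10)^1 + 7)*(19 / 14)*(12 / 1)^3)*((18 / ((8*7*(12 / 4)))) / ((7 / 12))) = 15937.40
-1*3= -3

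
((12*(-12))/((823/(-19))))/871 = 0.00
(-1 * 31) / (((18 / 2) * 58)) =-31 / 522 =-0.06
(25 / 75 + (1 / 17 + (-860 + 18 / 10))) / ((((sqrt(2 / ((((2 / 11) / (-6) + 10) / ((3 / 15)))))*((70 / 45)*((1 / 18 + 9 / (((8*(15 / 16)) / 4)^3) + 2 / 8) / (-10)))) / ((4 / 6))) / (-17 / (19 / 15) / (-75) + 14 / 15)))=6934089700*sqrt(108570) / 187005049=12217.74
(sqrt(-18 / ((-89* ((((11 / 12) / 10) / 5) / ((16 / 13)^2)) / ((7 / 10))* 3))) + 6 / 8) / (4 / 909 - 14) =-43632* sqrt(68530) / 80956447 - 2727 / 50888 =-0.19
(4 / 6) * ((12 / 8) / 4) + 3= 13 / 4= 3.25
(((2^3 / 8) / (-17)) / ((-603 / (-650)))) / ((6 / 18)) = -650 / 3417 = -0.19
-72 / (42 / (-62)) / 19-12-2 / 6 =-2689 / 399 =-6.74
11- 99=-88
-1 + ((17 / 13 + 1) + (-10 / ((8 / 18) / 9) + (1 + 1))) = -5179 / 26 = -199.19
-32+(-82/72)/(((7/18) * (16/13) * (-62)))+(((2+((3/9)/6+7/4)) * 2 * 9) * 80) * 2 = 151768597/13888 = 10928.04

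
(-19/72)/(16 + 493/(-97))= -1843/76248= -0.02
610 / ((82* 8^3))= 305 / 20992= 0.01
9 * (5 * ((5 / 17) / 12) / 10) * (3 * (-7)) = -315 / 136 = -2.32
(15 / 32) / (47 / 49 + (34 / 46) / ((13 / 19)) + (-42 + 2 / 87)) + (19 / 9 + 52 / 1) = 793145344933 / 14660896896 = 54.10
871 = 871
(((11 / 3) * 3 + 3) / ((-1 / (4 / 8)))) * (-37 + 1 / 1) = 252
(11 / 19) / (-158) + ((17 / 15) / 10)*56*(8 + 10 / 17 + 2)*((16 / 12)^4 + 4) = 39001687 / 81054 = 481.18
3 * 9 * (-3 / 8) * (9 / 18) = -81 / 16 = -5.06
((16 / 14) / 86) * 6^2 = 144 / 301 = 0.48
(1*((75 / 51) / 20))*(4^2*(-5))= -100 / 17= -5.88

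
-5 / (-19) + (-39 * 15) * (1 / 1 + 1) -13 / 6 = -1171.90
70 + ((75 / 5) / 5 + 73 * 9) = 730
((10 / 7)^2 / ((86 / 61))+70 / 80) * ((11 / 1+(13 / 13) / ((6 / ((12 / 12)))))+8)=4502135 / 101136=44.52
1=1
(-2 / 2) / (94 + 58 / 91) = -91 / 8612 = -0.01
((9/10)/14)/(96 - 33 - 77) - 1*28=-54889/1960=-28.00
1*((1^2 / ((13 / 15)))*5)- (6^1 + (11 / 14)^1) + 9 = 1453 / 182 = 7.98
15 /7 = 2.14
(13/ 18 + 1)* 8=124/ 9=13.78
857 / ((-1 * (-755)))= 857 / 755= 1.14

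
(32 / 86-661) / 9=-9469 / 129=-73.40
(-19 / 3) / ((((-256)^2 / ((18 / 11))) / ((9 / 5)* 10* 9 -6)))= -2223 / 90112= -0.02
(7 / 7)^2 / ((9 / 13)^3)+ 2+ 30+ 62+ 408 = 368155 / 729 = 505.01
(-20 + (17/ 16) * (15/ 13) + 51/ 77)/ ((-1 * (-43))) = -290077/ 688688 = -0.42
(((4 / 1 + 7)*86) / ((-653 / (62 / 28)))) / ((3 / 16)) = -234608 / 13713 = -17.11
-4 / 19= -0.21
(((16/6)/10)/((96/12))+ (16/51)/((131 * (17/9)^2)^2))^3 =0.00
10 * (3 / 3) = 10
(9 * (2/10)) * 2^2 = 36/5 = 7.20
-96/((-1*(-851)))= -96/851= -0.11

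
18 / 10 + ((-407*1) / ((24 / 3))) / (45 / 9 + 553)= 38141 / 22320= 1.71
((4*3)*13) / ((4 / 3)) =117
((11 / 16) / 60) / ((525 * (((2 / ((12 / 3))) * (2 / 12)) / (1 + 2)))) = 11 / 14000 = 0.00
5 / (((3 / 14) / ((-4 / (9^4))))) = -280 / 19683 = -0.01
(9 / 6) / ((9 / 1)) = 0.17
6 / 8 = 3 / 4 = 0.75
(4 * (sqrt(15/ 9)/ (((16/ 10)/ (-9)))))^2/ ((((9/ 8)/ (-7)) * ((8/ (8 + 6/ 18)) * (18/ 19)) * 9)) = -415625/ 648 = -641.40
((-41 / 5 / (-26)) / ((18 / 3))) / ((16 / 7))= 0.02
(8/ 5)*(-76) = -608/ 5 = -121.60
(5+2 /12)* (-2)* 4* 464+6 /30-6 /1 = -287767 /15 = -19184.47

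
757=757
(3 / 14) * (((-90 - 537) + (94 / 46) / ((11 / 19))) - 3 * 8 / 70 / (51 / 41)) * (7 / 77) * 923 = -129998460969 / 11591195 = -11215.28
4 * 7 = 28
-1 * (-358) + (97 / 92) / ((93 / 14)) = 1532203 / 4278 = 358.16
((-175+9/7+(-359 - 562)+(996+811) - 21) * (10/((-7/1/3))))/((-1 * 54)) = 8065/147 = 54.86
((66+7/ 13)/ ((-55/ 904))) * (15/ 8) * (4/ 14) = -585.88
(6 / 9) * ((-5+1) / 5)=-8 / 15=-0.53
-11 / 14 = -0.79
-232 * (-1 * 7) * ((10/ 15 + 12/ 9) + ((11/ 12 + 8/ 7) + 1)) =24650/ 3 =8216.67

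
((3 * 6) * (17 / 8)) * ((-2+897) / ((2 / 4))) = 136935 / 2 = 68467.50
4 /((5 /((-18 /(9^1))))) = -1.60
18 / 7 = 2.57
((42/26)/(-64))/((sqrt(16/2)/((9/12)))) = -0.01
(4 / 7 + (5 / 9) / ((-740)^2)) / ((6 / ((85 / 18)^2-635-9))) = -794187442337 / 13413133440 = -59.21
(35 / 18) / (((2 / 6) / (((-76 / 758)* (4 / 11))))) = -2660 / 12507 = -0.21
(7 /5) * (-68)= -476 /5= -95.20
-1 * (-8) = 8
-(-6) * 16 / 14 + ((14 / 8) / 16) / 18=55345 / 8064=6.86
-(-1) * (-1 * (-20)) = 20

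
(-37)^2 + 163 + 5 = 1537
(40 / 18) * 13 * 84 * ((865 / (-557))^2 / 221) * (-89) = -37291534000 / 15822699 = -2356.84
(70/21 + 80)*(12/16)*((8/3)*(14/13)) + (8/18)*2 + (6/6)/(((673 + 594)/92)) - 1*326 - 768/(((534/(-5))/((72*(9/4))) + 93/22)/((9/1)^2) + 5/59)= -127334863912742/20845516419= -6108.50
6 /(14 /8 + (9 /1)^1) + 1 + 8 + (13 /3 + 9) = 2953 /129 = 22.89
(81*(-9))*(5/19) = -3645/19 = -191.84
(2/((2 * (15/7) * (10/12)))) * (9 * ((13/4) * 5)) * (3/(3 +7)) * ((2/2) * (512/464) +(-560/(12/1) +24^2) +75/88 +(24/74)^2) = 912296719971/69873760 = 13056.36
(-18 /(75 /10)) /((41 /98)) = -1176 /205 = -5.74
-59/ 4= -14.75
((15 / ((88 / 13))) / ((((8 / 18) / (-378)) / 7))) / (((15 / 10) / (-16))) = 1547910 / 11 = 140719.09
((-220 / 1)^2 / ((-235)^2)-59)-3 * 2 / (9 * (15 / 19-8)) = -52686403 / 907899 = -58.03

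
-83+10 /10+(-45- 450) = -577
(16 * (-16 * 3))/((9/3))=-256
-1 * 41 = -41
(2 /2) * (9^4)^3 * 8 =2259436291848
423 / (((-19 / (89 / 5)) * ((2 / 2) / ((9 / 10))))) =-338823 / 950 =-356.66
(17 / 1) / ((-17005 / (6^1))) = -0.01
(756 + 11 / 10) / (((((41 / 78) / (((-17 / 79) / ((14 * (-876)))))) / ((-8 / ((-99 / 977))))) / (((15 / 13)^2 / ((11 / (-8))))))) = -1.93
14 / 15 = 0.93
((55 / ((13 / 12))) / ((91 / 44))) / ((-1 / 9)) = -261360 / 1183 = -220.93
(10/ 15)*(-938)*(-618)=386456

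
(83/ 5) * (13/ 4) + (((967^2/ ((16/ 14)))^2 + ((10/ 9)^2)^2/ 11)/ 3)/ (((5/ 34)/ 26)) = 683371673665517711147/ 17321040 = 39453270338589.24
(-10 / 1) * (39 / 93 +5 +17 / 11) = -23750 / 341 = -69.65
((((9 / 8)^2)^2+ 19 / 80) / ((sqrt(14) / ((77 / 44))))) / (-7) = -0.12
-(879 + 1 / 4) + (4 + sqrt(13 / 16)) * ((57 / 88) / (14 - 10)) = -77317 / 88 + 57 * sqrt(13) / 1408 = -878.46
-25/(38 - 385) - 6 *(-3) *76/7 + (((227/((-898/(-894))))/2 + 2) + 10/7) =680380903/2181242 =311.92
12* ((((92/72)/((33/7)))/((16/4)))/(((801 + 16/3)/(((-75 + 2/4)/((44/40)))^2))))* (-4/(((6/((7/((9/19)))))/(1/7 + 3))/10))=-33956429500/23708619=-1432.24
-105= -105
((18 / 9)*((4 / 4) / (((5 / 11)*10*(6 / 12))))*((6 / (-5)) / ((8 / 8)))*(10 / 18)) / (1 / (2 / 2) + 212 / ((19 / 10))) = -836 / 160425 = -0.01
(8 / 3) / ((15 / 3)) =8 / 15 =0.53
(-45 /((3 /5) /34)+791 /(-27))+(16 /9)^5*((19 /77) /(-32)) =-11728097351 /4546773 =-2579.43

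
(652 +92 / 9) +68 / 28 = 41873 / 63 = 664.65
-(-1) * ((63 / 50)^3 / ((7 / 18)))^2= 103355177121 / 3906250000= 26.46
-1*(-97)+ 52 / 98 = 4779 / 49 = 97.53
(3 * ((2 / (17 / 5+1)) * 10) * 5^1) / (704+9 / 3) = 750 / 7777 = 0.10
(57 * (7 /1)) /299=399 /299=1.33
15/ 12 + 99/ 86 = 413/ 172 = 2.40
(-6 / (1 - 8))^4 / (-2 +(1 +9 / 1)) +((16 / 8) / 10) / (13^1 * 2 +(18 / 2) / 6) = 49352 / 660275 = 0.07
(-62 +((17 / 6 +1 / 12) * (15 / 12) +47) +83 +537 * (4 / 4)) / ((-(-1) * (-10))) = -5843 / 96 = -60.86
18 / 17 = 1.06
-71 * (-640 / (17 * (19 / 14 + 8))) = 636160 / 2227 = 285.66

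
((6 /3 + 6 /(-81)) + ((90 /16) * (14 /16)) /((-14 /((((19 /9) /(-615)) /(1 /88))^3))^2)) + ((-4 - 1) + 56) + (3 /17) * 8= 4131821281756986207368453 /76039665706268773621875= 54.34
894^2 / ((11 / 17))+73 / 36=489133235 / 396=1235184.94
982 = 982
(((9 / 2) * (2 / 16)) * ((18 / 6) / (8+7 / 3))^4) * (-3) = -177147 / 14776336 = -0.01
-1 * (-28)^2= -784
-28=-28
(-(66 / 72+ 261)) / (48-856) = 3143 / 9696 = 0.32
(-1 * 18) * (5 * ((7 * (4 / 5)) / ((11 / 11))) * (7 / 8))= -441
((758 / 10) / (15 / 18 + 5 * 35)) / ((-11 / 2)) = -4548 / 58025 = -0.08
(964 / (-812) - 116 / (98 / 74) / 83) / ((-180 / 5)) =88163 / 1415316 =0.06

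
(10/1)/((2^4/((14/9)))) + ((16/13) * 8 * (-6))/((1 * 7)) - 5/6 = -8.30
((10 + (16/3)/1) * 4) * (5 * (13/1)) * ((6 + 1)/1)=83720/3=27906.67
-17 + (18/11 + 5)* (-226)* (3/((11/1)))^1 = -51551/121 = -426.04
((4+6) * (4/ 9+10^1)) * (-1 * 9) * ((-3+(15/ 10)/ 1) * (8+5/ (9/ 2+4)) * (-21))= -4323060/ 17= -254297.65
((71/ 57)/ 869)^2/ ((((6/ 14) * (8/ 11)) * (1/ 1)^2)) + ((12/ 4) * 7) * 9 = 1011741676351/ 5353130376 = 189.00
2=2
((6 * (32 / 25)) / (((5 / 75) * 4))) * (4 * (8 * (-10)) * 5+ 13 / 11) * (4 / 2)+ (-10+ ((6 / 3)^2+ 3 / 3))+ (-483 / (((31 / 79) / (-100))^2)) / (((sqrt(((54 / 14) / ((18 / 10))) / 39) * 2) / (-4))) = 267543339.13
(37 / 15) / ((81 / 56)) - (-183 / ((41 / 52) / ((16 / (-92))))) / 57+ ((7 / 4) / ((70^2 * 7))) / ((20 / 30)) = 1.00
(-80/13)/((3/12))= -320/13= -24.62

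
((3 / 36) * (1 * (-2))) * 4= -2 / 3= -0.67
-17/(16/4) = -17/4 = -4.25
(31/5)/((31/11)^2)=121/155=0.78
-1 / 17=-0.06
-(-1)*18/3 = 6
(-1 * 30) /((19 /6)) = -180 /19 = -9.47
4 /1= 4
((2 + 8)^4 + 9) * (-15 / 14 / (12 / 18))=-450405 / 28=-16085.89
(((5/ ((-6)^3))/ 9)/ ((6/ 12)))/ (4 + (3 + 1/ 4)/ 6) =-10/ 8829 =-0.00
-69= -69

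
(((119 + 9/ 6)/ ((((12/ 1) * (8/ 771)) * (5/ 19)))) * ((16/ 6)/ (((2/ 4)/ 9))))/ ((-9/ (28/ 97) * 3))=-1887.20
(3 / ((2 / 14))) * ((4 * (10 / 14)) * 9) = 540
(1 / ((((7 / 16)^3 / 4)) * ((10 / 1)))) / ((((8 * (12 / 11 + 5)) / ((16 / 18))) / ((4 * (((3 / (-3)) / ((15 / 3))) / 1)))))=-360448 / 5170725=-0.07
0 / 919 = 0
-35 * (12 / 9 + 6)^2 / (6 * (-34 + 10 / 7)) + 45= 168155 / 3078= 54.63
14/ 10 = 1.40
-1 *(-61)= 61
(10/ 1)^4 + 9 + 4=10013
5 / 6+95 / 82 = 245 / 123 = 1.99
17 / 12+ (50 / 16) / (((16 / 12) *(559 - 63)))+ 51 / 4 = 14.17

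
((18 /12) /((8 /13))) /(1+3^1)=39 /64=0.61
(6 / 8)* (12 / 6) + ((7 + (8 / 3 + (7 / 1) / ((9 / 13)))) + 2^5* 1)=959 / 18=53.28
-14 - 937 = -951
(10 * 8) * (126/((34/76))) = 383040/17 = 22531.76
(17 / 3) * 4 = 68 / 3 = 22.67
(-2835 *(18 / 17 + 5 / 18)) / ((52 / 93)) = -11981655 / 1768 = -6776.95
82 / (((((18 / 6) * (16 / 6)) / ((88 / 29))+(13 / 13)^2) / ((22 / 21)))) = 4961 / 210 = 23.62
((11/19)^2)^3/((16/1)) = 1771561/752734096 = 0.00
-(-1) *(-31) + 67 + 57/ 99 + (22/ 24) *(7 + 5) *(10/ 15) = 483/ 11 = 43.91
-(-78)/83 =78/83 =0.94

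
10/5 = 2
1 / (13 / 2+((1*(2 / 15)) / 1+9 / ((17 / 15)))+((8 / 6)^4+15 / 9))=13770 / 267161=0.05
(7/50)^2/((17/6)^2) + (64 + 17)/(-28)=-14618277/5057500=-2.89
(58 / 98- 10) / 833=-461 / 40817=-0.01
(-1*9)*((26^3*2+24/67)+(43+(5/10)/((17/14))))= -360791838/1139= -316761.93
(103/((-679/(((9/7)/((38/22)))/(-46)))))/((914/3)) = 30591/3796867508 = 0.00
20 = 20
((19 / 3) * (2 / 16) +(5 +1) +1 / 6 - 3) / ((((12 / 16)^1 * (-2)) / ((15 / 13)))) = -475 / 156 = -3.04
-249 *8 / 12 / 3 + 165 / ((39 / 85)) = 11867 / 39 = 304.28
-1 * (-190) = 190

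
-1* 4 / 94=-2 / 47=-0.04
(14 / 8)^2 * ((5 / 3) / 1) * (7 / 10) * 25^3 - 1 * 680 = 5294095 / 96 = 55146.82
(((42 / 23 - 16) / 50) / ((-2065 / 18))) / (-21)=-978 / 8311625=-0.00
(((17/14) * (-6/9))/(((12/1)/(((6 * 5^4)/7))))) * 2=-10625/147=-72.28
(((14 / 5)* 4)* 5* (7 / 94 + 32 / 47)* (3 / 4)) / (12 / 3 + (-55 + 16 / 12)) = -4473 / 7003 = -0.64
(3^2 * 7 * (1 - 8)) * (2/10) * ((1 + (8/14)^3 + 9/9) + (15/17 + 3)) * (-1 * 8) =2547936/595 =4282.25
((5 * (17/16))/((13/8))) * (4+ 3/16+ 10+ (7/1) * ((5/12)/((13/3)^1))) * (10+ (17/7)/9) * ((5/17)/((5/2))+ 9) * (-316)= -122442469325/85176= -1437523.12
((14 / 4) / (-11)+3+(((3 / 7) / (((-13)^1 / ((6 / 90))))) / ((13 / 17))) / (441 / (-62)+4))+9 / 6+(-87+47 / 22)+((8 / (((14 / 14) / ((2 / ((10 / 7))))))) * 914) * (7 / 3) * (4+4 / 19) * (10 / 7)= 205563023097191 / 1431560130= 143593.71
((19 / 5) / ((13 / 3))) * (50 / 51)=190 / 221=0.86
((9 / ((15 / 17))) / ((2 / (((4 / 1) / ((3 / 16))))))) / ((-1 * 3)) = -544 / 15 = -36.27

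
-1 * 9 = -9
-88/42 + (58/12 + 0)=115/42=2.74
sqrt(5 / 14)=sqrt(70) / 14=0.60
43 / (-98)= -43 / 98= -0.44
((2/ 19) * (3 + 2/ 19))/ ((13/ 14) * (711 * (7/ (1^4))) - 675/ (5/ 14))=236/ 1972143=0.00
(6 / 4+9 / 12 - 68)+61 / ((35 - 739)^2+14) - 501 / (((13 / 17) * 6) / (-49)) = 5284.67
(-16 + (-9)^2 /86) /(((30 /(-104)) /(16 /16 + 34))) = 235690 /129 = 1827.05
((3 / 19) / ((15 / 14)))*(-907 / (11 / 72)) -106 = -1025026 / 1045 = -980.89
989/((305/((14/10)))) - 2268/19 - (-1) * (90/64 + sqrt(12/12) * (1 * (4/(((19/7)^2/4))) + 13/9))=-17409922111/158551200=-109.81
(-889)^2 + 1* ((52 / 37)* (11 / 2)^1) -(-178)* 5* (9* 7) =31316753 / 37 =846398.73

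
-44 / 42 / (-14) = 11 / 147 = 0.07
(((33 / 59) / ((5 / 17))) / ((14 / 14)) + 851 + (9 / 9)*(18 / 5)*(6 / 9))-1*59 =234909 / 295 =796.30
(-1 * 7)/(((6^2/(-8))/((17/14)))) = 17/9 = 1.89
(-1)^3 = -1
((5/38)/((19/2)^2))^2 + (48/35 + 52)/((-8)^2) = 21970482427/26345693360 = 0.83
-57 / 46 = -1.24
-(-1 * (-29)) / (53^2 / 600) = -17400 / 2809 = -6.19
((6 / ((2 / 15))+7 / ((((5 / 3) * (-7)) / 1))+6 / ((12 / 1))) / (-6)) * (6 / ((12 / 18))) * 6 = -4041 / 10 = -404.10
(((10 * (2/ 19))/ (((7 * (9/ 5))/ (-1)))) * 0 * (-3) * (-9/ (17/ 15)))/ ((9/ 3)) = 0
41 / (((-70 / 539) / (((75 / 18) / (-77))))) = 17.08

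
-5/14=-0.36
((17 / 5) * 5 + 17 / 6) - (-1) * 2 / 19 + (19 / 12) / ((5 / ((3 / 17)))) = 387493 / 19380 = 19.99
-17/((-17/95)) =95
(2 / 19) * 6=0.63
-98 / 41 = -2.39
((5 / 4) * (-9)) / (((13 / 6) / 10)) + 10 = -545 / 13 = -41.92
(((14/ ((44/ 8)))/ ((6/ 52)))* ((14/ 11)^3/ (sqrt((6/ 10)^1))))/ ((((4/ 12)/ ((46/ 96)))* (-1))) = -2871596* sqrt(15)/ 131769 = -84.40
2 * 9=18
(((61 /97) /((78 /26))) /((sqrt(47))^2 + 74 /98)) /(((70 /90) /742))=158417 /37830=4.19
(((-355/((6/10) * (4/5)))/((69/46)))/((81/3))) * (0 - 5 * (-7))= -310625/486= -639.15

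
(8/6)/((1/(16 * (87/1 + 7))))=6016/3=2005.33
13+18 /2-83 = -61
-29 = -29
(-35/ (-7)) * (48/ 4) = 60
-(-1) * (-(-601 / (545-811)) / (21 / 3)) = -601 / 1862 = -0.32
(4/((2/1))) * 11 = 22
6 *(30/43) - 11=-293/43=-6.81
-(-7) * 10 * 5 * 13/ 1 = 4550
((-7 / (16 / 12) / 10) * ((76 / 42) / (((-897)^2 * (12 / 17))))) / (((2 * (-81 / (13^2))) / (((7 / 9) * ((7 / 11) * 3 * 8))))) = 15827 / 763569180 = 0.00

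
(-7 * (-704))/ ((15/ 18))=5913.60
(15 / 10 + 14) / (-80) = -31 / 160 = -0.19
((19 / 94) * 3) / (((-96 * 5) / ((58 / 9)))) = -551 / 67680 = -0.01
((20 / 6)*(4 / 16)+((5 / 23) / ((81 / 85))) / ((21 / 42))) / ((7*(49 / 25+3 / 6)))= 120125 / 1604043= 0.07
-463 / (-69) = 463 / 69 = 6.71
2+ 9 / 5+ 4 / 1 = 39 / 5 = 7.80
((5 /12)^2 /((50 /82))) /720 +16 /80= 20777 /103680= 0.20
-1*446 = -446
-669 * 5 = -3345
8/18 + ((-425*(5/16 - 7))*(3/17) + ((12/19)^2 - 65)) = 22738105/51984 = 437.41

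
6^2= 36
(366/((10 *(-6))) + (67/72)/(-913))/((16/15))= -2005283/350592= -5.72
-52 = -52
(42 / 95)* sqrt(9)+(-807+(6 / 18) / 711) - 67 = -176834137 / 202635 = -872.67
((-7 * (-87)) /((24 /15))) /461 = 3045 /3688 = 0.83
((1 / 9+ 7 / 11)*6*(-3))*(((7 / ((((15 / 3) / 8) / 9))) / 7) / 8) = -1332 / 55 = -24.22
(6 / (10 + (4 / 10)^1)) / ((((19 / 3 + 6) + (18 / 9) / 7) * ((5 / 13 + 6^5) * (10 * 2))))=63 / 214317160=0.00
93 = 93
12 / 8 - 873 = -1743 / 2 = -871.50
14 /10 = 7 /5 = 1.40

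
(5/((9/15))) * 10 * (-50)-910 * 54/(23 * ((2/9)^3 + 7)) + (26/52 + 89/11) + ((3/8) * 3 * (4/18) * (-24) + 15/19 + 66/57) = -4466.87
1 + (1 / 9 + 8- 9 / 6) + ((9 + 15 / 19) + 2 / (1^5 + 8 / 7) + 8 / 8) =33061 / 1710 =19.33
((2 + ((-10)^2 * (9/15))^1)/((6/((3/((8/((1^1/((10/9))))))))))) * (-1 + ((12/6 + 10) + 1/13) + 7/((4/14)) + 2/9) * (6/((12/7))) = 1817809/4160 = 436.97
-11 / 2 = -5.50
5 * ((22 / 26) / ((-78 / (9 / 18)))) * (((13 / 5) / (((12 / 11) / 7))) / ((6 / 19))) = -16093 / 11232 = -1.43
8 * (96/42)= 128/7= 18.29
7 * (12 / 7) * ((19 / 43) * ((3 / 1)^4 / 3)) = 6156 / 43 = 143.16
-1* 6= -6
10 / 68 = 0.15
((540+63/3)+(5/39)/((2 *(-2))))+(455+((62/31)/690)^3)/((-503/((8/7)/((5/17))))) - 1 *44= 19301781110488553/37592106142500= 513.45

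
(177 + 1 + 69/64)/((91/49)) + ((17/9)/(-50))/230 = 96.43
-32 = -32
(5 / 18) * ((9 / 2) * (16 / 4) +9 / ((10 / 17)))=37 / 4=9.25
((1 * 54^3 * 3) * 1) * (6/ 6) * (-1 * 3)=-1417176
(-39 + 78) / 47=39 / 47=0.83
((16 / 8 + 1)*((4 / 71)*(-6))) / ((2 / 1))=-36 / 71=-0.51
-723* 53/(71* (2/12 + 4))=-229914/1775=-129.53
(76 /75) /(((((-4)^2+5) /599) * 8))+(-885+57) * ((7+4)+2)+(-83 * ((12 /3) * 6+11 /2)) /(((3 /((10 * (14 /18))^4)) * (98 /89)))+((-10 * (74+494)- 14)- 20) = -18799832750653 /6889050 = -2728944.16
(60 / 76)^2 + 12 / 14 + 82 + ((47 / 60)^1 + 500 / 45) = 43382207 / 454860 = 95.37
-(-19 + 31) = -12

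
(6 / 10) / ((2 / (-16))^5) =-98304 / 5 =-19660.80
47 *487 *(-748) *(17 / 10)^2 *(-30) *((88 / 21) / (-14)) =-444306693.78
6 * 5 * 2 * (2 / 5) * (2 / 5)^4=384 / 625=0.61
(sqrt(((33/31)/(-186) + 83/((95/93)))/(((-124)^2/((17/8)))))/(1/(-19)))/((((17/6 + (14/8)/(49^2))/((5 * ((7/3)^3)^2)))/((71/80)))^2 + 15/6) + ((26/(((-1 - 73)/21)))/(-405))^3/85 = 753571/10593156864375 - 8208832947066573409 * sqrt(23958319895)/1577747576031430965081800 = -0.81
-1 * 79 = -79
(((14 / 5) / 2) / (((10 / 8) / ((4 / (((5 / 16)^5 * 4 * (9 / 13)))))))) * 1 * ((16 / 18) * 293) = 894661820416 / 6328125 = 141378.66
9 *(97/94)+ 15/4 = 2451/188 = 13.04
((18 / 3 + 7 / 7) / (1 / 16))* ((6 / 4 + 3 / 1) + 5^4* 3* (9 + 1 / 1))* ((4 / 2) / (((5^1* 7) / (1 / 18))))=100024 / 15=6668.27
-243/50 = -4.86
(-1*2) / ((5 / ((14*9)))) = -252 / 5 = -50.40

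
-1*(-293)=293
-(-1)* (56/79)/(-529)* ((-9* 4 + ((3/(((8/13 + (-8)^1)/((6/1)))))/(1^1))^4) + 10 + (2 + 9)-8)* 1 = -5642791/342351872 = -0.02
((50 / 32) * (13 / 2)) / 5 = 65 / 32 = 2.03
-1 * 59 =-59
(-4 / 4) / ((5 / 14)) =-14 / 5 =-2.80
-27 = -27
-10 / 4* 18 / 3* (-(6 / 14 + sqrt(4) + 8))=1095 / 7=156.43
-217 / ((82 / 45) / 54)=-263655 / 41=-6430.61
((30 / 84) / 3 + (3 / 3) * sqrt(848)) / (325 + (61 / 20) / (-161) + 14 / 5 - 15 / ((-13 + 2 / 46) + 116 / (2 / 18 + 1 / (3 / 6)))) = 422050 / 1160789529 + 4726960 * sqrt(53) / 386929843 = 0.09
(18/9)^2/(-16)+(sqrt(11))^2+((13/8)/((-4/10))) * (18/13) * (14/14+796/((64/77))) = -688879/128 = -5381.87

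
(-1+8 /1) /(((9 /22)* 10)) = 77 /45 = 1.71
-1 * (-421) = 421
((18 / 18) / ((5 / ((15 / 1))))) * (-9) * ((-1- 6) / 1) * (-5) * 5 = -4725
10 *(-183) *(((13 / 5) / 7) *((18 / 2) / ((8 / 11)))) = -235521 / 28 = -8411.46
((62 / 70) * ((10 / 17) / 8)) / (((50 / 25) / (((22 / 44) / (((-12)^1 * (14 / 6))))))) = -31 / 53312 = -0.00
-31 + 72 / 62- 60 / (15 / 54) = -7621 / 31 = -245.84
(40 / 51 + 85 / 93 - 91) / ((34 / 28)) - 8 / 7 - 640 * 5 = -205365348 / 62713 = -3274.69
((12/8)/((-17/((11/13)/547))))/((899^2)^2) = -33/157924082567495374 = -0.00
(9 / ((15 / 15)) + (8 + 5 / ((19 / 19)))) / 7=22 / 7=3.14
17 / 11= 1.55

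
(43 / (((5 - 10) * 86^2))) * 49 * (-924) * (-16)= -181104 / 215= -842.34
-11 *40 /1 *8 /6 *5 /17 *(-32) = 281600 /51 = 5521.57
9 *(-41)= -369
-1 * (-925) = 925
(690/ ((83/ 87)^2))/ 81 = 193430/ 20667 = 9.36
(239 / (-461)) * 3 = -717 / 461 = -1.56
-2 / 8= -1 / 4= -0.25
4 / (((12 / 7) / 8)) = 56 / 3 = 18.67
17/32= 0.53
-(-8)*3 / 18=4 / 3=1.33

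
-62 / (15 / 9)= -186 / 5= -37.20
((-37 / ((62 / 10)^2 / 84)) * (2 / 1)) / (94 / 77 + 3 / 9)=-35897400 / 344999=-104.05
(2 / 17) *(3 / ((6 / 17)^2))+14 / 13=305 / 78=3.91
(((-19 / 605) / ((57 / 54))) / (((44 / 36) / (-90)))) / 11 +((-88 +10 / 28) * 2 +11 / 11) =-17841608 / 102487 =-174.09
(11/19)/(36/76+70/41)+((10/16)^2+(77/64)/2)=273501/217472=1.26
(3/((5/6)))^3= 5832/125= 46.66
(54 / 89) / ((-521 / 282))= -15228 / 46369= -0.33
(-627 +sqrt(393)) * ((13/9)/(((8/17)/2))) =-46189/12 +221 * sqrt(393)/36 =-3727.38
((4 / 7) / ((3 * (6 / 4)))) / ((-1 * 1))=-8 / 63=-0.13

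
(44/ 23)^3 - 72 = -790840/ 12167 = -65.00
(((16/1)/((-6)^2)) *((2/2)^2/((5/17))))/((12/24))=136/45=3.02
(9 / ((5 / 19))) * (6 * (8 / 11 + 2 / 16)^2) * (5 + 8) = 7502625 / 3872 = 1937.66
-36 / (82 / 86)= -37.76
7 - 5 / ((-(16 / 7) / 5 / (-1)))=-63 / 16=-3.94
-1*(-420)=420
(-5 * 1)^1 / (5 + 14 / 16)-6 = -322 / 47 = -6.85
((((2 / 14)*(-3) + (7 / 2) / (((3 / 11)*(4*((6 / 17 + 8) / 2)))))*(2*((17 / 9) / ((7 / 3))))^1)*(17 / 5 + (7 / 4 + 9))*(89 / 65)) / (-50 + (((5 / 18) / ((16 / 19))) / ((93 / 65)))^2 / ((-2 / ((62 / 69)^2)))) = -21405273703062048 / 100505493864741875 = -0.21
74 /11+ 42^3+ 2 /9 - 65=7328965 /99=74029.95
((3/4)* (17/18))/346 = 17/8304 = 0.00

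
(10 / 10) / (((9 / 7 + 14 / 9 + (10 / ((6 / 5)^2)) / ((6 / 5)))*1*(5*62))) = 378 / 1011065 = 0.00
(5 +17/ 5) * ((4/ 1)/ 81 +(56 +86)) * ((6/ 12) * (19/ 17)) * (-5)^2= 7651490/ 459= 16669.91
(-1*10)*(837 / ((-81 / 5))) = 1550 / 3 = 516.67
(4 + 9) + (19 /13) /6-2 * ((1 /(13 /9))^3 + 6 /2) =86737 /13182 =6.58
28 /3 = 9.33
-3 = -3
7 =7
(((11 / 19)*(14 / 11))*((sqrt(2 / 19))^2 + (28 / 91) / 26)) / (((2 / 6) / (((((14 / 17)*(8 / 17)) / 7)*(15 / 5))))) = 0.04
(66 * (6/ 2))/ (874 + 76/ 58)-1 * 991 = -12574901/ 12692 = -990.77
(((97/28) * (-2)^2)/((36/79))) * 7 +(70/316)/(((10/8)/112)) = 661825/2844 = 232.71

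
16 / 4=4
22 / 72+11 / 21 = 209 / 252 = 0.83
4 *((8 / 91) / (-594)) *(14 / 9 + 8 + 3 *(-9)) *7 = 2512 / 34749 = 0.07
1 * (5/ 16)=5/ 16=0.31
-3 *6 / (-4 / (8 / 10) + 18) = -18 / 13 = -1.38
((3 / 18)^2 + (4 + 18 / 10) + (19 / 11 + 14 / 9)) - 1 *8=733 / 660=1.11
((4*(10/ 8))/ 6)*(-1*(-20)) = 50/ 3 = 16.67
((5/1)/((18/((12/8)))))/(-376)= -5/4512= -0.00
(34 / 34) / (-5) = -1 / 5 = -0.20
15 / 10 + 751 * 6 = 9015 / 2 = 4507.50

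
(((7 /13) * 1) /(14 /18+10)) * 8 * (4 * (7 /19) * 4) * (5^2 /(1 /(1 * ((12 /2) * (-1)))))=-8467200 /23959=-353.40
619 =619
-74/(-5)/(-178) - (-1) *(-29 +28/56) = -25439/890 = -28.58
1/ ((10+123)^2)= 1/ 17689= 0.00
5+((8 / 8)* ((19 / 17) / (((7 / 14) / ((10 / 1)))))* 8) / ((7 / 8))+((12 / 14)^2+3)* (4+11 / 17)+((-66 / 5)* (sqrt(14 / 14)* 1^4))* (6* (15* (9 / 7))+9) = -5912232 / 4165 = -1419.50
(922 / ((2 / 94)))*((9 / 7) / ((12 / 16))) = 520008 / 7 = 74286.86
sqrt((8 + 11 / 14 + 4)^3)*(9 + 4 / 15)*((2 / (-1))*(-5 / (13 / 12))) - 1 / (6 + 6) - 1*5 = -61 / 12 + 49762*sqrt(2506) / 637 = 3905.57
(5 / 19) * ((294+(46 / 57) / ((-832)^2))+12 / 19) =29063024755 / 374839296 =77.53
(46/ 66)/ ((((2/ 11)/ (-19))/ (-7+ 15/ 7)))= 7429/ 21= 353.76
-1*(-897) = 897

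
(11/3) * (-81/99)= -3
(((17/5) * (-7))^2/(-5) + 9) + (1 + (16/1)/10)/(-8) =-104613/1000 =-104.61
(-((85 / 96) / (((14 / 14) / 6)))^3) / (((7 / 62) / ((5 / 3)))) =-95189375 / 43008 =-2213.29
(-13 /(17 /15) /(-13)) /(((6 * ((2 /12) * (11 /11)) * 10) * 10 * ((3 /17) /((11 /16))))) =11 /320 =0.03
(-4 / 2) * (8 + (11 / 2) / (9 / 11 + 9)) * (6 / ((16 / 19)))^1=-35131 / 288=-121.98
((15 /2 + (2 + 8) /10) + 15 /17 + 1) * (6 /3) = 353 /17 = 20.76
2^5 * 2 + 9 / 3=67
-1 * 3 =-3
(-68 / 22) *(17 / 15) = -578 / 165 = -3.50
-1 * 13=-13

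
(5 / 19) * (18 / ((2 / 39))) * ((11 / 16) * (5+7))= 57915 / 76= 762.04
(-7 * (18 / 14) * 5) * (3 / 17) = -135 / 17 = -7.94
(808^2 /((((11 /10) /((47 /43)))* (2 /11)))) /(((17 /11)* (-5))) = -337530688 /731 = -461738.29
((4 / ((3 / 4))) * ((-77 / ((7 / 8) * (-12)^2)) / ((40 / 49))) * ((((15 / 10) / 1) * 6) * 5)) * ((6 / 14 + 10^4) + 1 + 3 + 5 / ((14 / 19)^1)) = -3597363 / 2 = -1798681.50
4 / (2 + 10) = 1 / 3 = 0.33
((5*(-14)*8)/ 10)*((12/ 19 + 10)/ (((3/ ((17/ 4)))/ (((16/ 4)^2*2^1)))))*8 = -12307456/ 57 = -215920.28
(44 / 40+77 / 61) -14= -7099 / 610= -11.64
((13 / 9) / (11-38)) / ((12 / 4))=-13 / 729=-0.02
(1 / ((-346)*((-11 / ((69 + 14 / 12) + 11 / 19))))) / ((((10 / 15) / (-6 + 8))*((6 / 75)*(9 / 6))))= 201625 / 433884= 0.46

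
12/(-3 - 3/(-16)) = -64/15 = -4.27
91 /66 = 1.38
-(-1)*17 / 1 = 17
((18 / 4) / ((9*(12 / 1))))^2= 1 / 576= 0.00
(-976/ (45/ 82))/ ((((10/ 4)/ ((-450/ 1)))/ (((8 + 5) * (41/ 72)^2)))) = 109308706/ 81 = 1349490.20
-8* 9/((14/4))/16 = -9/7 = -1.29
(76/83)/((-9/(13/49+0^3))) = -988/36603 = -0.03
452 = 452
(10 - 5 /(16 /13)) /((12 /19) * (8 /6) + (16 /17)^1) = 30685 /9216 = 3.33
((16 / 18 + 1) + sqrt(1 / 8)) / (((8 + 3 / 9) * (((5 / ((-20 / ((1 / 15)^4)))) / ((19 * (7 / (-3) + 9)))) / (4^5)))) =-5953536000 - 787968000 * sqrt(2) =-7067891032.32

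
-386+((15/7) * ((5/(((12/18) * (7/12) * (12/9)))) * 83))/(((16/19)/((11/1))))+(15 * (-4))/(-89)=22017.53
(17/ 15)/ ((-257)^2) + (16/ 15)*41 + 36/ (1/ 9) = 364326301/ 990735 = 367.73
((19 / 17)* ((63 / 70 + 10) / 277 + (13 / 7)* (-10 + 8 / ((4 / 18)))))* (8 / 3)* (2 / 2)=1396348 / 9695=144.03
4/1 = 4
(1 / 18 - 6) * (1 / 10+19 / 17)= -2461 / 340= -7.24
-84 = -84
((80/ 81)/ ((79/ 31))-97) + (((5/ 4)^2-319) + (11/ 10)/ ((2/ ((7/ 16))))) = -847349057/ 2047680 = -413.81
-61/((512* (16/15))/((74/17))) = -33855/69632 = -0.49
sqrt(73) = 8.54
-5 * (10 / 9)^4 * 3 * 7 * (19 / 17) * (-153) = 6650000 / 243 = 27366.26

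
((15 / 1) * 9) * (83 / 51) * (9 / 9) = 3735 / 17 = 219.71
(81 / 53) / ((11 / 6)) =486 / 583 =0.83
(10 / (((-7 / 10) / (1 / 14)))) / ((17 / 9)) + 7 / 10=1331 / 8330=0.16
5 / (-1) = -5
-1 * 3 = -3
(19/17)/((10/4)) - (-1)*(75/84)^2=82917/66640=1.24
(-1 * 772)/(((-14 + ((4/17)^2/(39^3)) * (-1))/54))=357332673204/120002345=2977.71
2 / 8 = 1 / 4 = 0.25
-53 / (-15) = 53 / 15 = 3.53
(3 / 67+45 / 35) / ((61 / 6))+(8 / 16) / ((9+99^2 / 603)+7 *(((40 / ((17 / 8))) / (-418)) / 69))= 3575420435823 / 23730055699672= 0.15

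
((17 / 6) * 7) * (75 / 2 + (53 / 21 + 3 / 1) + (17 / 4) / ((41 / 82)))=9197 / 9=1021.89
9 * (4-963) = -8631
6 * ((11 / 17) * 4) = 264 / 17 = 15.53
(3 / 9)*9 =3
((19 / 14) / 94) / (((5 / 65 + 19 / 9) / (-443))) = -984789 / 336896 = -2.92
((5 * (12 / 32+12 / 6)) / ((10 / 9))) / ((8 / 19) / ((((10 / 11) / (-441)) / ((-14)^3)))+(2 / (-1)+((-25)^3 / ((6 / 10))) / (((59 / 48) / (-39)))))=958455 / 124362700384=0.00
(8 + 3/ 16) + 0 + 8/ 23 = 3141/ 368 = 8.54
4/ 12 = 1/ 3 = 0.33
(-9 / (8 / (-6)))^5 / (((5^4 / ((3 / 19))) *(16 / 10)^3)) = 43046721 / 49807360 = 0.86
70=70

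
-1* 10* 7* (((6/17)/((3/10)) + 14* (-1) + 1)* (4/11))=56280/187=300.96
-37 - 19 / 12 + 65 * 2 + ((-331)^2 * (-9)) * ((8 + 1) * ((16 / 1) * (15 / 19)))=-25558369237 / 228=-112098110.69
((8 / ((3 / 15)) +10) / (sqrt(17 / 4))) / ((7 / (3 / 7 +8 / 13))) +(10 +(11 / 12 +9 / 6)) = 16.03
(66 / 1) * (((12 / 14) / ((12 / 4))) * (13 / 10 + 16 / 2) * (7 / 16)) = 3069 / 40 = 76.72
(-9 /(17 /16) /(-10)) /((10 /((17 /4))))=0.36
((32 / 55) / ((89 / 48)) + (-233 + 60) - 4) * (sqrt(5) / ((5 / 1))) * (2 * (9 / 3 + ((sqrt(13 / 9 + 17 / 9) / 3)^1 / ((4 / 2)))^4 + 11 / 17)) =-52243592581 * sqrt(5) / 202212450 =-577.71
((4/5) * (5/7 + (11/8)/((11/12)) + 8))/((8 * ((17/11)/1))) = 1573/2380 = 0.66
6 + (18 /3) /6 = 7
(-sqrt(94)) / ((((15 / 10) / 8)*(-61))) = 16*sqrt(94) / 183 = 0.85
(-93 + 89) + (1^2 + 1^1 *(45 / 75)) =-12 / 5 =-2.40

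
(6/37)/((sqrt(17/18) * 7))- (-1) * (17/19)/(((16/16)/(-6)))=-102/19 + 18 * sqrt(34)/4403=-5.34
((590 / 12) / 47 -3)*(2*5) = -2755 / 141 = -19.54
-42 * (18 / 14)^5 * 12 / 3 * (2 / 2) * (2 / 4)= -708588 / 2401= -295.12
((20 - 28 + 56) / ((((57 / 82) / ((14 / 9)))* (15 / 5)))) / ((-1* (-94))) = 9184 / 24111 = 0.38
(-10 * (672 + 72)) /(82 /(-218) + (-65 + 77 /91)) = 10542480 /91439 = 115.30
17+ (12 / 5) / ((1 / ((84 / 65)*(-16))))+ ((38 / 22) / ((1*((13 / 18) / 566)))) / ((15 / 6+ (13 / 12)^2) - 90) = -2146724023 / 44440825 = -48.31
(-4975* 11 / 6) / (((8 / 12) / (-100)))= 1368125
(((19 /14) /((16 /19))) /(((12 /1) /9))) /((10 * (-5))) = -1083 /44800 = -0.02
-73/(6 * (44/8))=-73/33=-2.21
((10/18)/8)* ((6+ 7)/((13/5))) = 25/72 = 0.35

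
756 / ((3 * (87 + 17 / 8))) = 2.83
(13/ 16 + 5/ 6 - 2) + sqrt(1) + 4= 223/ 48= 4.65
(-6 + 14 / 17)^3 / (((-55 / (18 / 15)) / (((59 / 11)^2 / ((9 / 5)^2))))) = 3564544 / 132651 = 26.87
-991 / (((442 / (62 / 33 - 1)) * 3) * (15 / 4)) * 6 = -114956 / 109395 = -1.05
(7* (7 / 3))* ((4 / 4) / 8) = 49 / 24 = 2.04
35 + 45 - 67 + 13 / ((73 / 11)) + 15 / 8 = 9831 / 584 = 16.83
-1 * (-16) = 16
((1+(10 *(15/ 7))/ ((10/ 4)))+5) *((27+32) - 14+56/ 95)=441762/ 665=664.30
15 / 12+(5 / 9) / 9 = 425 / 324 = 1.31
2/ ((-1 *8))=-1/ 4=-0.25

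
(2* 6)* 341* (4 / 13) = 16368 / 13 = 1259.08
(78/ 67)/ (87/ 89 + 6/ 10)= 0.74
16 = 16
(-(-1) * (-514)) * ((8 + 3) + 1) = -6168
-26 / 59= -0.44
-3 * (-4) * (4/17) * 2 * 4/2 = 192/17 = 11.29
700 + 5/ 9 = 6305/ 9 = 700.56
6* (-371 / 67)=-2226 / 67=-33.22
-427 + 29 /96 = -40963 /96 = -426.70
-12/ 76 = -3/ 19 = -0.16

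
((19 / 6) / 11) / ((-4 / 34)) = -323 / 132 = -2.45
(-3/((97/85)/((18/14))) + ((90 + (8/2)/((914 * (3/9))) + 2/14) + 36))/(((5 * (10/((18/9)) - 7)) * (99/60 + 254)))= -10885076/226654177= -0.05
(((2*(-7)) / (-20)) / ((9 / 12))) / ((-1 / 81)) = -378 / 5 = -75.60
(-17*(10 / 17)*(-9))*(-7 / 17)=-630 / 17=-37.06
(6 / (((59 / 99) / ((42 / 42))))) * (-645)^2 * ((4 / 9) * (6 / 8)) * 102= 8402040900 / 59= 142407472.88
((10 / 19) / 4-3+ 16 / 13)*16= -6472 / 247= -26.20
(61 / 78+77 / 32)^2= 15832441 / 1557504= 10.17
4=4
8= 8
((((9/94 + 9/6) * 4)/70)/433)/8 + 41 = 23362963/569828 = 41.00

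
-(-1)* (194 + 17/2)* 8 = 1620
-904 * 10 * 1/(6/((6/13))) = -695.38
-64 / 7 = -9.14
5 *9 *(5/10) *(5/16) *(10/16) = 1125/256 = 4.39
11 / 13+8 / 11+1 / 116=26243 / 16588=1.58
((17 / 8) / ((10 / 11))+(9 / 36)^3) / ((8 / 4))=753 / 640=1.18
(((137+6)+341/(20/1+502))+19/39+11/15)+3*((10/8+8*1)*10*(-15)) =-68159029/16965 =-4017.63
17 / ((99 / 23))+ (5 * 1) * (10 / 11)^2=8801 / 1089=8.08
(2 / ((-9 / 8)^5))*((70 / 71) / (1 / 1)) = -4587520 / 4192479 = -1.09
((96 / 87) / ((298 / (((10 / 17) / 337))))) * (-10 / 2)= -800 / 24755009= -0.00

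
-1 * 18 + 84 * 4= 318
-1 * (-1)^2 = -1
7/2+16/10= 51/10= 5.10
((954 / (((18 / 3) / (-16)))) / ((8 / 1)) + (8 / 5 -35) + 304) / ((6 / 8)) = -316 / 5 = -63.20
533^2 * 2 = 568178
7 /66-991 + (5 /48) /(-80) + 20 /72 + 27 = -24421921 /25344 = -963.62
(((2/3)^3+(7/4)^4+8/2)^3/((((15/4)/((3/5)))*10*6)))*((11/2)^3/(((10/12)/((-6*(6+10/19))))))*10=-34845944466723334087/65357217792000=-533161.38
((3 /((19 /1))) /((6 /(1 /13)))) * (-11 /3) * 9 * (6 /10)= -99 /2470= -0.04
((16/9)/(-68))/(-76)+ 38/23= 110489/66861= 1.65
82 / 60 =41 / 30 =1.37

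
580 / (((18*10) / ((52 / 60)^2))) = 4901 / 2025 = 2.42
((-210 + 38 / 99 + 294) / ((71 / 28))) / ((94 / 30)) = 1169560 / 110121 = 10.62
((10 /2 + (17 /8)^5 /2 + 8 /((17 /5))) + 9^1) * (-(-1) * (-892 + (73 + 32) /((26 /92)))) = -19787.03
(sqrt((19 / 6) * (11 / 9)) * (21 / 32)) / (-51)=-7 * sqrt(1254) / 9792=-0.03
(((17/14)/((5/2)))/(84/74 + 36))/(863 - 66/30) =629/41395872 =0.00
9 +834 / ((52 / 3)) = 1485 / 26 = 57.12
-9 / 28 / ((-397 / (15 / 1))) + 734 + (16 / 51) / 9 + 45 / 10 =3768247015 / 5102244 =738.55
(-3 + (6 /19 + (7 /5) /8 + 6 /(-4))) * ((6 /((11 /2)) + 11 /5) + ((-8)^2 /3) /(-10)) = -52907 /11400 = -4.64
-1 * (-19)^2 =-361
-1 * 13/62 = -13/62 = -0.21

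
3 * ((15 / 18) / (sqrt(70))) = sqrt(70) / 28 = 0.30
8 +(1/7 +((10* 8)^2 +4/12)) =134578/21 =6408.48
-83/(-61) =1.36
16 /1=16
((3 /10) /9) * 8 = 4 /15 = 0.27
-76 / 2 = -38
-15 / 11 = -1.36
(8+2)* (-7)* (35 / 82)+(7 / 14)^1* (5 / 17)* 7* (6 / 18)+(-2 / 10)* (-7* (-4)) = -734671 / 20910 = -35.13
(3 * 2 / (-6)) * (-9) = 9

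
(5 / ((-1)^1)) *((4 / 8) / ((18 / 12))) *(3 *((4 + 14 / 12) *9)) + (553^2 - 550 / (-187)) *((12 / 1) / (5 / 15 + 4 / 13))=4865881983 / 850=5724567.04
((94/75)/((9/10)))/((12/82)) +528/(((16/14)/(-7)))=-1305916/405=-3224.48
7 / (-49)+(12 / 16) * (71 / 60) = 417 / 560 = 0.74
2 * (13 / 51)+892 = 45518 / 51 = 892.51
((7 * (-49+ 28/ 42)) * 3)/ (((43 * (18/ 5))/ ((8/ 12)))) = -5075/ 1161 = -4.37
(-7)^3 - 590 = -933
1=1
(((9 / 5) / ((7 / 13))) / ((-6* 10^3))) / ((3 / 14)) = -13 / 5000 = -0.00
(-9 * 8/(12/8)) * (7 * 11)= -3696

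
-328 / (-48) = 41 / 6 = 6.83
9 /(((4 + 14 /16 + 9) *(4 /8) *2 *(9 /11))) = 88 /111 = 0.79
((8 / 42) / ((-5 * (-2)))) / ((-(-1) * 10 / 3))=1 / 175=0.01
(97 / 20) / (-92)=-97 / 1840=-0.05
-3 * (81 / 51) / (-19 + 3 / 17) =81 / 320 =0.25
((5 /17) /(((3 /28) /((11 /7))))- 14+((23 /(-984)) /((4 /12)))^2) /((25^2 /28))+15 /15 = 485473381 /857310000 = 0.57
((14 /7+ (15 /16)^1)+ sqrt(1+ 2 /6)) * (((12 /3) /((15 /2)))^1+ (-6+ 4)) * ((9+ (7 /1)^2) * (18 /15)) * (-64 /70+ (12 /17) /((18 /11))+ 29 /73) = 56965744 * sqrt(3) /9772875+ 167336873 /6515250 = 35.78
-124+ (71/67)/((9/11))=-122.70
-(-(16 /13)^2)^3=16777216 /4826809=3.48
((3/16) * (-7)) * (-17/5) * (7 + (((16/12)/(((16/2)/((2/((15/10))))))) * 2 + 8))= 16541/240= 68.92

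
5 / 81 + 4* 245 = 79385 / 81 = 980.06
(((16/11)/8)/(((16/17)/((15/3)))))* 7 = 595/88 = 6.76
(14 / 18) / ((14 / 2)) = 1 / 9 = 0.11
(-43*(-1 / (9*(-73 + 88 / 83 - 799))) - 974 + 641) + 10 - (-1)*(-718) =-677269841 / 650592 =-1041.01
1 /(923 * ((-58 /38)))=-19 /26767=-0.00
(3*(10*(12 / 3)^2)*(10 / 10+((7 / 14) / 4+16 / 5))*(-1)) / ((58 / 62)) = -64356 / 29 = -2219.17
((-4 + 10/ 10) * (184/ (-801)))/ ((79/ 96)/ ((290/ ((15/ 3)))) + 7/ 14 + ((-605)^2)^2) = 341504/ 66391232623574807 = 0.00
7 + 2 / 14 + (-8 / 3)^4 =32722 / 567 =57.71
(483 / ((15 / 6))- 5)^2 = 885481 / 25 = 35419.24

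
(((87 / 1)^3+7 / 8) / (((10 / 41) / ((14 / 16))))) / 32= 1511924897 / 20480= 73824.46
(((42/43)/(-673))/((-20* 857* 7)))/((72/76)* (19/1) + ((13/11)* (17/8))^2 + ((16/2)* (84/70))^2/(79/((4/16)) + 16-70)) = 7608480/15509979395149849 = 0.00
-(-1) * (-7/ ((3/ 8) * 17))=-56/ 51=-1.10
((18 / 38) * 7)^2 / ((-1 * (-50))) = 3969 / 18050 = 0.22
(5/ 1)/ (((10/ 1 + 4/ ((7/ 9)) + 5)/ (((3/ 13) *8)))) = 280/ 611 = 0.46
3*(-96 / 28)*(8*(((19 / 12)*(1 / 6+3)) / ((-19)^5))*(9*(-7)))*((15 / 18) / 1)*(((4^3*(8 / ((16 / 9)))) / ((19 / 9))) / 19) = -155520 / 2476099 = -0.06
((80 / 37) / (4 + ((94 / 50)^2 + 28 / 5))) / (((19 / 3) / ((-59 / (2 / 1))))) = -4425000 / 5770927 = -0.77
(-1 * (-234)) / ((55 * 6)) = 39 / 55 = 0.71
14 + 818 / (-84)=179 / 42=4.26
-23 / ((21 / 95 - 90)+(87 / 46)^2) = 4623460 / 17328309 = 0.27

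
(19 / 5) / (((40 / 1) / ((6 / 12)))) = 19 / 400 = 0.05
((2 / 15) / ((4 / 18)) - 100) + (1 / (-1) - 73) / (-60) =-98.17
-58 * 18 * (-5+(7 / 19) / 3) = 96744 / 19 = 5091.79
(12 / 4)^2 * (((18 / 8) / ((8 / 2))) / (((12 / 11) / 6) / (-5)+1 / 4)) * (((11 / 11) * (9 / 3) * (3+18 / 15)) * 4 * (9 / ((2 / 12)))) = 3031182 / 47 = 64493.23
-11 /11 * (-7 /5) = 7 /5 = 1.40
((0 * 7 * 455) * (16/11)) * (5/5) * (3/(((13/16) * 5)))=0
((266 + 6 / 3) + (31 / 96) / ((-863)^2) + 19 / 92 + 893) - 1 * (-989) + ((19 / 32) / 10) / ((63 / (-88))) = 371255915860253 / 172667244960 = 2150.12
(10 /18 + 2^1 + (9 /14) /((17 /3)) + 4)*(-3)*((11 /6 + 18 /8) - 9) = 842815 /8568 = 98.37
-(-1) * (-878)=-878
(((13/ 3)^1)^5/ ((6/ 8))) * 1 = 1485172/ 729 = 2037.27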